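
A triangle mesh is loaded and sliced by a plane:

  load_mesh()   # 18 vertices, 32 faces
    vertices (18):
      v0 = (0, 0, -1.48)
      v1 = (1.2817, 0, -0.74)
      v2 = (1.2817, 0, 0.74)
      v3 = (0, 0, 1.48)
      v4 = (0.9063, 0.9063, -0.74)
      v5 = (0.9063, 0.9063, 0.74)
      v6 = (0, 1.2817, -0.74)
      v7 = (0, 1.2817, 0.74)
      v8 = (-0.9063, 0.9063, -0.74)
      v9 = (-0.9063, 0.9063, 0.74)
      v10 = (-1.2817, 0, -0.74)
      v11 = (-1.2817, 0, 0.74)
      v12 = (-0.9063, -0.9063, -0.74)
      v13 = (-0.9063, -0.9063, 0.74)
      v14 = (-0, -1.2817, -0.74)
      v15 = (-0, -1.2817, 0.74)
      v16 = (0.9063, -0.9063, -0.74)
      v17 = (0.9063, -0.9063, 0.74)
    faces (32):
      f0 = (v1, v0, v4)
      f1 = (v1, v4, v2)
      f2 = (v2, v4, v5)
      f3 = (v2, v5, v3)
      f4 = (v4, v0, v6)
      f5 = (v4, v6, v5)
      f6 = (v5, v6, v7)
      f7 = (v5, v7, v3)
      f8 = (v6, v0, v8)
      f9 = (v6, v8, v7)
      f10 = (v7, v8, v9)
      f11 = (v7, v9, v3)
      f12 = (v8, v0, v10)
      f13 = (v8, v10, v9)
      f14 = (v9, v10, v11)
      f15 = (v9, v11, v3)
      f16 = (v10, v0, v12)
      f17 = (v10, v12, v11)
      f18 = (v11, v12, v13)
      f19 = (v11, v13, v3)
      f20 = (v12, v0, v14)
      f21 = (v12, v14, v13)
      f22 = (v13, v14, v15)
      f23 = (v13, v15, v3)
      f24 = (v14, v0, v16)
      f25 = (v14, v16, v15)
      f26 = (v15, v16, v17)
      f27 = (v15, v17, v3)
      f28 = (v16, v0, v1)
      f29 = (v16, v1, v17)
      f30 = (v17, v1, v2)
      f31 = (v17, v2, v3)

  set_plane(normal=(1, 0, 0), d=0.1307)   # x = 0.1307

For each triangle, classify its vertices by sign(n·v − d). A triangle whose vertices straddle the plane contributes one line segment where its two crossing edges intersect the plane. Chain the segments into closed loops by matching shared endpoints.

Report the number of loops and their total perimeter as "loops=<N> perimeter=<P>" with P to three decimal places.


Straddling triangles (12 of 32):
  (v1,v0,v4) [+-+] → (0.1307, 0, -1.40454)–(0.1307, 0.1307, -1.37328)  len=0.1344
  (v2,v5,v3) [++-] → (0.1307, 0.1307, 1.37328)–(0.1307, 0, 1.40454)  len=0.1344
  (v4,v0,v6) [+--] → (0.1307, 0.1307, -1.37328)–(0.1307, 1.22756, -0.74)  len=1.2666
  (v4,v6,v5) [+-+] → (0.1307, 1.22756, -0.74)–(0.1307, 1.22756, -0.526565)  len=0.2134
  (v5,v6,v7) [+--] → (0.1307, 1.22756, -0.526565)–(0.1307, 1.22756, 0.74)  len=1.2666
  (v5,v7,v3) [+--] → (0.1307, 1.22756, 0.74)–(0.1307, 0.1307, 1.37328)  len=1.2666
  (v14,v0,v16) [--+] → (0.1307, -0.1307, -1.37328)–(0.1307, -1.22756, -0.74)  len=1.2666
  (v14,v16,v15) [-+-] → (0.1307, -1.22756, -0.74)–(0.1307, -1.22756, 0.526565)  len=1.2666
  (v15,v16,v17) [-++] → (0.1307, -1.22756, 0.526565)–(0.1307, -1.22756, 0.74)  len=0.2134
  (v15,v17,v3) [-+-] → (0.1307, -1.22756, 0.74)–(0.1307, -0.1307, 1.37328)  len=1.2666
  (v16,v0,v1) [+-+] → (0.1307, -0.1307, -1.37328)–(0.1307, 0, -1.40454)  len=0.1344
  (v17,v2,v3) [++-] → (0.1307, 0, 1.40454)–(0.1307, -0.1307, 1.37328)  len=0.1344

Chained into 1 loop(s):
  loop 1: 12 segments, perimeter = 8.5638
Total perimeter = 8.564

loops=1 perimeter=8.564


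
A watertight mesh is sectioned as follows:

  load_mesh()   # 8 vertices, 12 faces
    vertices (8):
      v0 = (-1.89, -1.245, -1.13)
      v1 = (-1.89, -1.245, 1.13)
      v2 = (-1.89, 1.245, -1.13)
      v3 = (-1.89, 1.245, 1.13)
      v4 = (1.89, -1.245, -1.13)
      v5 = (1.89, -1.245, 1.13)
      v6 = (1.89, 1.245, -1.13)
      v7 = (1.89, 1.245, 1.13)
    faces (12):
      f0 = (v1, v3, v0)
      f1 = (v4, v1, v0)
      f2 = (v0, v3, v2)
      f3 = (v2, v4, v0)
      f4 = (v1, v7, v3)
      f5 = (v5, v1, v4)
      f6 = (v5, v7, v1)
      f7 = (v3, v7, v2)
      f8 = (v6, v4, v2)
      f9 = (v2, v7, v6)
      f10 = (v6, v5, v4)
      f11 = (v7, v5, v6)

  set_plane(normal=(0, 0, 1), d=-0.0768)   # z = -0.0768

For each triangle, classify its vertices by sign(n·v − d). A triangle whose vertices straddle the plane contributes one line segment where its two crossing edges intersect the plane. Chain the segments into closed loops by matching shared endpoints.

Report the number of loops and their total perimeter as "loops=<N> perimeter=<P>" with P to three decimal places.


loops=1 perimeter=12.540

Straddling triangles (8 of 12):
  (v1,v3,v0) [++-] → (-1.89, -0.0846159, -0.0768)–(-1.89, -1.245, -0.0768)  len=1.1604
  (v4,v1,v0) [-+-] → (0.128453, -1.245, -0.0768)–(-1.89, -1.245, -0.0768)  len=2.0185
  (v0,v3,v2) [-+-] → (-1.89, -0.0846159, -0.0768)–(-1.89, 1.245, -0.0768)  len=1.3296
  (v5,v1,v4) [++-] → (0.128453, -1.245, -0.0768)–(1.89, -1.245, -0.0768)  len=1.7615
  (v3,v7,v2) [++-] → (-0.128453, 1.245, -0.0768)–(-1.89, 1.245, -0.0768)  len=1.7615
  (v2,v7,v6) [-+-] → (-0.128453, 1.245, -0.0768)–(1.89, 1.245, -0.0768)  len=2.0185
  (v6,v5,v4) [-+-] → (1.89, 0.0846159, -0.0768)–(1.89, -1.245, -0.0768)  len=1.3296
  (v7,v5,v6) [++-] → (1.89, 0.0846159, -0.0768)–(1.89, 1.245, -0.0768)  len=1.1604

Chained into 1 loop(s):
  loop 1: 8 segments, perimeter = 12.5400
Total perimeter = 12.540


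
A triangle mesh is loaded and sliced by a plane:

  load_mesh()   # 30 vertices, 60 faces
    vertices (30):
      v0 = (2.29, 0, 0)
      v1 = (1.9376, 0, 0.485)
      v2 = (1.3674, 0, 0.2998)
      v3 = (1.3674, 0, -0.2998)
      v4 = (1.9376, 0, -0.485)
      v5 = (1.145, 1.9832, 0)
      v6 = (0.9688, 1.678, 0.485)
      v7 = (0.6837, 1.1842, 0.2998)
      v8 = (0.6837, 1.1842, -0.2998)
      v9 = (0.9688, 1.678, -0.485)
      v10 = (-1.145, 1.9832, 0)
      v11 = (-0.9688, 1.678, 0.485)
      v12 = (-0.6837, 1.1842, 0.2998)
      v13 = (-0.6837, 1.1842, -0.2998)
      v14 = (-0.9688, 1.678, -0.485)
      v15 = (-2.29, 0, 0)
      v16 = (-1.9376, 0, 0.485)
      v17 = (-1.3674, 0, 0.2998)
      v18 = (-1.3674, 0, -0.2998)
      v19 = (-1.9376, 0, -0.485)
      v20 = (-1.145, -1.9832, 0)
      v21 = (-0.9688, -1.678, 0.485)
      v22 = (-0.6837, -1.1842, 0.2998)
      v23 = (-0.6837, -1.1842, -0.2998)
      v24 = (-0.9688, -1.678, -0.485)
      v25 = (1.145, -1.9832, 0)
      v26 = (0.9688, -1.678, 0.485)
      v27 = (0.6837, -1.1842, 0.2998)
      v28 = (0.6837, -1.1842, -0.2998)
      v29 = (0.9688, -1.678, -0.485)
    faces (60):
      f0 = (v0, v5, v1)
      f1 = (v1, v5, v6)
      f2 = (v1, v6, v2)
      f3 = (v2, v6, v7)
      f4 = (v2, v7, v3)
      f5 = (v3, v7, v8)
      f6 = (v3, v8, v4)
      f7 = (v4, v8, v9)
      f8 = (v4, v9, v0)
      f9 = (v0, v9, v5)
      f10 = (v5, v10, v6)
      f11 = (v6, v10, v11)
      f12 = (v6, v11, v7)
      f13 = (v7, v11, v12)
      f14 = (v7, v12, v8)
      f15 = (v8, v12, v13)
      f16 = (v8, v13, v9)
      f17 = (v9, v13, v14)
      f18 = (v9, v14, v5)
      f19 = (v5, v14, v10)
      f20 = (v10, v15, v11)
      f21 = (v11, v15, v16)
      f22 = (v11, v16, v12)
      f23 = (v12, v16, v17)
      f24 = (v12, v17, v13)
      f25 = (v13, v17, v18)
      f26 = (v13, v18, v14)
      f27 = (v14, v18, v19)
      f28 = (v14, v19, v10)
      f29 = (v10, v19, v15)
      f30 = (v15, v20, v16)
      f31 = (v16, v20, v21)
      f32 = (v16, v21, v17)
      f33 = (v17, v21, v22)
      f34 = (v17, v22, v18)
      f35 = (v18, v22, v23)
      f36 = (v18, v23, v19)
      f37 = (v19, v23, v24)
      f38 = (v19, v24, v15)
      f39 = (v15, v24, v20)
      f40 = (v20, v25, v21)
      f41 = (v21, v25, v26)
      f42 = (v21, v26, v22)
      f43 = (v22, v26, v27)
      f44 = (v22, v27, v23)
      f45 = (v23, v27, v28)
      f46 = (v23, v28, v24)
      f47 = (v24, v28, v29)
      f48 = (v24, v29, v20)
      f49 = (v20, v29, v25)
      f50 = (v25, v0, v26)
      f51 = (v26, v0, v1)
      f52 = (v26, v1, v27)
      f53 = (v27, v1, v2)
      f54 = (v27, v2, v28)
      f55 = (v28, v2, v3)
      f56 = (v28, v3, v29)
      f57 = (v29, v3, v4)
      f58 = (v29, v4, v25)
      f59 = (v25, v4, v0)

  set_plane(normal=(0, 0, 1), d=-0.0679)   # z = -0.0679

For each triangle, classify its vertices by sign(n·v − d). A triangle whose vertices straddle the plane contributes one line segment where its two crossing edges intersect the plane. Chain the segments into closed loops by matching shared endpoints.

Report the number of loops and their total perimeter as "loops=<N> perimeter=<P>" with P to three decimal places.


Straddling triangles (24 of 60):
  (v2,v7,v3) [++-] → (1.10297, 0.457999, -0.0679)–(1.3674, 0, -0.0679)  len=0.5289
  (v3,v7,v8) [-+-] → (1.10297, 0.457999, -0.0679)–(0.6837, 1.1842, -0.0679)  len=0.8385
  (v4,v9,v0) [--+] → (2.10503, 0.23492, -0.0679)–(2.24066, 0, -0.0679)  len=0.2713
  (v0,v9,v5) [+-+] → (2.10503, 0.23492, -0.0679)–(1.12033, 1.94047, -0.0679)  len=1.9694
  (v7,v12,v8) [++-] → (0.154847, 1.1842, -0.0679)–(0.6837, 1.1842, -0.0679)  len=0.5289
  (v8,v12,v13) [-+-] → (0.154847, 1.1842, -0.0679)–(-0.6837, 1.1842, -0.0679)  len=0.8385
  (v9,v14,v5) [--+] → (0.849068, 1.94047, -0.0679)–(1.12033, 1.94047, -0.0679)  len=0.2713
  (v5,v14,v10) [+-+] → (0.849068, 1.94047, -0.0679)–(-1.12033, 1.94047, -0.0679)  len=1.9694
  (v12,v17,v13) [++-] → (-0.948126, 0.726201, -0.0679)–(-0.6837, 1.1842, -0.0679)  len=0.5289
  (v13,v17,v18) [-+-] → (-0.948126, 0.726201, -0.0679)–(-1.3674, 0, -0.0679)  len=0.8385
  (v14,v19,v10) [--+] → (-1.25596, 1.70555, -0.0679)–(-1.12033, 1.94047, -0.0679)  len=0.2713
  (v10,v19,v15) [+-+] → (-1.25596, 1.70555, -0.0679)–(-2.24066, 0, -0.0679)  len=1.9694
  (v17,v22,v18) [++-] → (-1.10297, -0.457999, -0.0679)–(-1.3674, 0, -0.0679)  len=0.5289
  (v18,v22,v23) [-+-] → (-1.10297, -0.457999, -0.0679)–(-0.6837, -1.1842, -0.0679)  len=0.8385
  (v19,v24,v15) [--+] → (-2.10503, -0.23492, -0.0679)–(-2.24066, 0, -0.0679)  len=0.2713
  (v15,v24,v20) [+-+] → (-2.10503, -0.23492, -0.0679)–(-1.12033, -1.94047, -0.0679)  len=1.9694
  (v22,v27,v23) [++-] → (-0.154847, -1.1842, -0.0679)–(-0.6837, -1.1842, -0.0679)  len=0.5289
  (v23,v27,v28) [-+-] → (-0.154847, -1.1842, -0.0679)–(0.6837, -1.1842, -0.0679)  len=0.8385
  (v24,v29,v20) [--+] → (-0.849068, -1.94047, -0.0679)–(-1.12033, -1.94047, -0.0679)  len=0.2713
  (v20,v29,v25) [+-+] → (-0.849068, -1.94047, -0.0679)–(1.12033, -1.94047, -0.0679)  len=1.9694
  (v27,v2,v28) [++-] → (0.948126, -0.726201, -0.0679)–(0.6837, -1.1842, -0.0679)  len=0.5289
  (v28,v2,v3) [-+-] → (0.948126, -0.726201, -0.0679)–(1.3674, 0, -0.0679)  len=0.8385
  (v29,v4,v25) [--+] → (1.25596, -1.70555, -0.0679)–(1.12033, -1.94047, -0.0679)  len=0.2713
  (v25,v4,v0) [+-+] → (1.25596, -1.70555, -0.0679)–(2.24066, 0, -0.0679)  len=1.9694

Chained into 2 loop(s):
  loop 1: 12 segments, perimeter = 8.2044
  loop 2: 12 segments, perimeter = 13.4440
Total perimeter = 21.648

loops=2 perimeter=21.648


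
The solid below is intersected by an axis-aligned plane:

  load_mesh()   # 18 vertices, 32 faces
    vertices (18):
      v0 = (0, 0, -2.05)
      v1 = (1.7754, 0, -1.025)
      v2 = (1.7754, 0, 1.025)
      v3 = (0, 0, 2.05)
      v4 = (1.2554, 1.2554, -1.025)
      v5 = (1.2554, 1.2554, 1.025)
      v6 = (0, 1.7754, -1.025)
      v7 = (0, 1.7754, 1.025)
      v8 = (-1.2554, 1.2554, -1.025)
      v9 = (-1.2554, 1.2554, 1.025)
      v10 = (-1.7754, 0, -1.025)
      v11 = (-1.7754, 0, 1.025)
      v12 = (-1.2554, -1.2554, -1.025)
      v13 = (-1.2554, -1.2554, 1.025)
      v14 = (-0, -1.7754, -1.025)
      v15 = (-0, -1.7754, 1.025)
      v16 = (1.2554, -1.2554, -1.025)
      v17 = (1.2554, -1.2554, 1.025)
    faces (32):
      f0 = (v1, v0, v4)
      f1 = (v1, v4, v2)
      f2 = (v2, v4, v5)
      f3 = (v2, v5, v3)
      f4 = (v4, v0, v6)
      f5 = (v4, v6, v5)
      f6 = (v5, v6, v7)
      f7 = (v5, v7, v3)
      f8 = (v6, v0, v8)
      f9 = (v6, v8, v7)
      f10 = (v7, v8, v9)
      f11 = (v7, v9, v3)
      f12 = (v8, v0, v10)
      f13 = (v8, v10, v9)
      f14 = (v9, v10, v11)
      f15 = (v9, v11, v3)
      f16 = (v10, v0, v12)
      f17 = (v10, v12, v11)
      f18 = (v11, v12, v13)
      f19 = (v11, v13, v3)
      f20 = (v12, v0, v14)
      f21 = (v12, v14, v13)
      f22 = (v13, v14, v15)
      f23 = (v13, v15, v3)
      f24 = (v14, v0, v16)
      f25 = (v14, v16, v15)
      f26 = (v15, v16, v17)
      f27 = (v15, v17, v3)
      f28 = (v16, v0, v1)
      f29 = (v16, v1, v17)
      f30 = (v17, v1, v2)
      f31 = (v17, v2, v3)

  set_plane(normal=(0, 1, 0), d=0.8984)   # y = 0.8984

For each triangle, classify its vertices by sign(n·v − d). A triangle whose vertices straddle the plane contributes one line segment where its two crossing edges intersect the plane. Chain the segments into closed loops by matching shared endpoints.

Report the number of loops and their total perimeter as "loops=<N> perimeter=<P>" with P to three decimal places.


Straddling triangles (12 of 32):
  (v1,v0,v4) [--+] → (0.8984, 0.8984, -1.31648)–(1.40327, 0.8984, -1.025)  len=0.5830
  (v1,v4,v2) [-+-] → (1.40327, 0.8984, -1.025)–(1.40327, 0.8984, -0.442038)  len=0.5830
  (v2,v4,v5) [-++] → (1.40327, 0.8984, -0.442038)–(1.40327, 0.8984, 1.025)  len=1.4670
  (v2,v5,v3) [-+-] → (1.40327, 0.8984, 1.025)–(0.8984, 0.8984, 1.31648)  len=0.5830
  (v4,v0,v6) [+-+] → (0.8984, 0.8984, -1.31648)–(0, 0.8984, -1.53132)  len=0.9237
  (v5,v7,v3) [++-] → (0, 0.8984, 1.53132)–(0.8984, 0.8984, 1.31648)  len=0.9237
  (v6,v0,v8) [+-+] → (0, 0.8984, -1.53132)–(-0.8984, 0.8984, -1.31648)  len=0.9237
  (v7,v9,v3) [++-] → (-0.8984, 0.8984, 1.31648)–(0, 0.8984, 1.53132)  len=0.9237
  (v8,v0,v10) [+--] → (-0.8984, 0.8984, -1.31648)–(-1.40327, 0.8984, -1.025)  len=0.5830
  (v8,v10,v9) [+-+] → (-1.40327, 0.8984, -1.025)–(-1.40327, 0.8984, 0.442038)  len=1.4670
  (v9,v10,v11) [+--] → (-1.40327, 0.8984, 0.442038)–(-1.40327, 0.8984, 1.025)  len=0.5830
  (v9,v11,v3) [+--] → (-1.40327, 0.8984, 1.025)–(-0.8984, 0.8984, 1.31648)  len=0.5830

Chained into 1 loop(s):
  loop 1: 12 segments, perimeter = 10.1268
Total perimeter = 10.127

loops=1 perimeter=10.127


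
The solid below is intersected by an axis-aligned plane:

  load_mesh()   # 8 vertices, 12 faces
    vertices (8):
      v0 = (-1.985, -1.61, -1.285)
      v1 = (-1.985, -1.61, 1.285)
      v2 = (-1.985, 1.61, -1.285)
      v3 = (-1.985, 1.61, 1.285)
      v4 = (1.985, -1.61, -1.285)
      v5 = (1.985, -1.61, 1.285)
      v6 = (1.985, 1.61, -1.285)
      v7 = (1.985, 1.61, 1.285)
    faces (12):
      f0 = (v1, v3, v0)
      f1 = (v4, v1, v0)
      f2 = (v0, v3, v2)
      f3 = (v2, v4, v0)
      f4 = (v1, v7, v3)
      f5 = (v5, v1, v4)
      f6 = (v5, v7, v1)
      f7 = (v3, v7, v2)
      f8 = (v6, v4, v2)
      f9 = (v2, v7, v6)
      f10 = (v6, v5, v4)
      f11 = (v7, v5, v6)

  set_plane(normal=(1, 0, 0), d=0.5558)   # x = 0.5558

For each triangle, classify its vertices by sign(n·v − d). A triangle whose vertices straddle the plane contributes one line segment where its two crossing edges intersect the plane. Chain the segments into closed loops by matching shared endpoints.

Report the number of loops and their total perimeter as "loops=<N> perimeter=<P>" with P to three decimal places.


loops=1 perimeter=11.580

Straddling triangles (8 of 12):
  (v4,v1,v0) [+--] → (0.5558, -1.61, -0.3598)–(0.5558, -1.61, -1.285)  len=0.9252
  (v2,v4,v0) [-+-] → (0.5558, -0.4508, -1.285)–(0.5558, -1.61, -1.285)  len=1.1592
  (v1,v7,v3) [-+-] → (0.5558, 0.4508, 1.285)–(0.5558, 1.61, 1.285)  len=1.1592
  (v5,v1,v4) [+-+] → (0.5558, -1.61, 1.285)–(0.5558, -1.61, -0.3598)  len=1.6448
  (v5,v7,v1) [++-] → (0.5558, 0.4508, 1.285)–(0.5558, -1.61, 1.285)  len=2.0608
  (v3,v7,v2) [-+-] → (0.5558, 1.61, 1.285)–(0.5558, 1.61, 0.3598)  len=0.9252
  (v6,v4,v2) [++-] → (0.5558, -0.4508, -1.285)–(0.5558, 1.61, -1.285)  len=2.0608
  (v2,v7,v6) [-++] → (0.5558, 1.61, 0.3598)–(0.5558, 1.61, -1.285)  len=1.6448

Chained into 1 loop(s):
  loop 1: 8 segments, perimeter = 11.5800
Total perimeter = 11.580


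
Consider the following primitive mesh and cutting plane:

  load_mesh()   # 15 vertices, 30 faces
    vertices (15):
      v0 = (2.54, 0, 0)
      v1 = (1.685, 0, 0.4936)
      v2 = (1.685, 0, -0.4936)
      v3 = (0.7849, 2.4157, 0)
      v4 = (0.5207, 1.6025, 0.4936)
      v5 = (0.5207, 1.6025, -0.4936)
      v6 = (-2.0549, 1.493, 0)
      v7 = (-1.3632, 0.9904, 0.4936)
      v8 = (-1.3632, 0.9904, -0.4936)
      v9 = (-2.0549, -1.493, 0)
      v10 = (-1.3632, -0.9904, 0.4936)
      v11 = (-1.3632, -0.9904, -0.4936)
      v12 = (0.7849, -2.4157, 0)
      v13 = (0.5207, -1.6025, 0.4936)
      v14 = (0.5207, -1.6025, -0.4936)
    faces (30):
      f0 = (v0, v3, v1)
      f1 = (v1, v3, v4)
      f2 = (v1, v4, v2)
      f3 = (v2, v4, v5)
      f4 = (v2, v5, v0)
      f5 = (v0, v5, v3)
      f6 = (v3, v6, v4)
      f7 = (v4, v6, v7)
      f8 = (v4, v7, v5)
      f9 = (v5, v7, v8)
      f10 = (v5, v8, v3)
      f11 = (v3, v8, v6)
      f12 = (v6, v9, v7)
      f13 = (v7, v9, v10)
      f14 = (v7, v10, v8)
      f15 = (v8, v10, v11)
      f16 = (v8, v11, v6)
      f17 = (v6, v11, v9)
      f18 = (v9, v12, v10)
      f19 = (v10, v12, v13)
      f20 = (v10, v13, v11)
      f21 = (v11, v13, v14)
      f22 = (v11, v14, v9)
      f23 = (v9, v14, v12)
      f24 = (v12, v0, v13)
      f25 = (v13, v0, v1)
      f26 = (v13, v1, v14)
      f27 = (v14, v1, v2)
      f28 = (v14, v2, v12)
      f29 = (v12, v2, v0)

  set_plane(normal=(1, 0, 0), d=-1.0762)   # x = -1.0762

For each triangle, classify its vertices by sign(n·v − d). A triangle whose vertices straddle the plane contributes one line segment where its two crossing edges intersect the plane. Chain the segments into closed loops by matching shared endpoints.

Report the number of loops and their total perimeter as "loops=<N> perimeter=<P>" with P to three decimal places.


loops=2 perimeter=5.490

Straddling triangles (12 of 30):
  (v3,v6,v4) [+-+] → (-1.0762, 1.811, 0)–(-1.0762, 1.53461, 0.187563)  len=0.3340
  (v4,v6,v7) [+--] → (-1.0762, 1.53461, 0.187563)–(-1.0762, 1.08365, 0.4936)  len=0.5450
  (v4,v7,v5) [+-+] → (-1.0762, 1.08365, 0.4936)–(-1.0762, 1.08365, 0.343206)  len=0.1504
  (v5,v7,v8) [+--] → (-1.0762, 1.08365, 0.343206)–(-1.0762, 1.08365, -0.4936)  len=0.8368
  (v5,v8,v3) [+-+] → (-1.0762, 1.08365, -0.4936)–(-1.0762, 1.18083, -0.427652)  len=0.1174
  (v3,v8,v6) [+--] → (-1.0762, 1.18083, -0.427652)–(-1.0762, 1.811, 0)  len=0.7616
  (v9,v12,v10) [-+-] → (-1.0762, -1.811, 0)–(-1.0762, -1.18083, 0.427652)  len=0.7616
  (v10,v12,v13) [-++] → (-1.0762, -1.18083, 0.427652)–(-1.0762, -1.08365, 0.4936)  len=0.1174
  (v10,v13,v11) [-+-] → (-1.0762, -1.08365, 0.4936)–(-1.0762, -1.08365, -0.343206)  len=0.8368
  (v11,v13,v14) [-++] → (-1.0762, -1.08365, -0.343206)–(-1.0762, -1.08365, -0.4936)  len=0.1504
  (v11,v14,v9) [-+-] → (-1.0762, -1.08365, -0.4936)–(-1.0762, -1.53461, -0.187563)  len=0.5450
  (v9,v14,v12) [-++] → (-1.0762, -1.53461, -0.187563)–(-1.0762, -1.811, 0)  len=0.3340

Chained into 2 loop(s):
  loop 1: 6 segments, perimeter = 2.7452
  loop 2: 6 segments, perimeter = 2.7452
Total perimeter = 5.490


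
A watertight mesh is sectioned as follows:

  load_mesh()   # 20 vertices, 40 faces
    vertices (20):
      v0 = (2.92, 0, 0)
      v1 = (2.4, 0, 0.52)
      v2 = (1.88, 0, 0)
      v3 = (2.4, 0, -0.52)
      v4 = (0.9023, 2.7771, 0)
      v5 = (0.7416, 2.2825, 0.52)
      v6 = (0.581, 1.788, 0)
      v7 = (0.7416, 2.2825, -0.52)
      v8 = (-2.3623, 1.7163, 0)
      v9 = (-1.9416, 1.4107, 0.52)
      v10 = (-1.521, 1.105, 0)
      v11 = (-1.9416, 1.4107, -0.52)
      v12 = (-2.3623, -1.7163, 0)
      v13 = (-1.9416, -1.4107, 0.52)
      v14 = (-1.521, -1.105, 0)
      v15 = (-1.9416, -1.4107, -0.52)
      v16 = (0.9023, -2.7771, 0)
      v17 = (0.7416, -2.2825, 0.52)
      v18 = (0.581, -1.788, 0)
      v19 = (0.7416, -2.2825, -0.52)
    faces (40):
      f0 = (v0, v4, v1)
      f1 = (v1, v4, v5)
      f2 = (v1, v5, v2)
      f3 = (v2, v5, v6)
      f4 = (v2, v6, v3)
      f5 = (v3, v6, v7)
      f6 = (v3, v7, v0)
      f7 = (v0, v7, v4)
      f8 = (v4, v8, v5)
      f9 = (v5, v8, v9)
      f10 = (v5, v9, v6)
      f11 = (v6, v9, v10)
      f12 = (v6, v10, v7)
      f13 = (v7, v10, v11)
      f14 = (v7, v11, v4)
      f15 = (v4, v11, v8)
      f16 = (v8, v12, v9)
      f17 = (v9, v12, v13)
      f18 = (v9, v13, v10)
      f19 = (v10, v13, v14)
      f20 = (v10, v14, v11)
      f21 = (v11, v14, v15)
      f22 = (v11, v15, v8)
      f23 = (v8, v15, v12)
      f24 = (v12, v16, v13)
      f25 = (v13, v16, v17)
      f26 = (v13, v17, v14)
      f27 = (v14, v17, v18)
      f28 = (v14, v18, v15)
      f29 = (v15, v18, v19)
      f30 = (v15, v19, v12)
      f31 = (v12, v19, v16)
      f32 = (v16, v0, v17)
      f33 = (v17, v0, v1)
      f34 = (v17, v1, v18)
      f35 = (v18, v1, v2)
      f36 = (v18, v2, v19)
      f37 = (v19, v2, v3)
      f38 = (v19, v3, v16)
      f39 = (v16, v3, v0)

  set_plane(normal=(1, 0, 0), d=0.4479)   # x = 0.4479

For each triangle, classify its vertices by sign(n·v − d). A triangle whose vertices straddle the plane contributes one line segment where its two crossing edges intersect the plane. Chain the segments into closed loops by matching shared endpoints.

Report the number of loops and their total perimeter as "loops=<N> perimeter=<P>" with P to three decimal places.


Straddling triangles (16 of 40):
  (v4,v8,v5) [+-+] → (0.4479, 2.62945, 0)–(0.4479, 2.22892, 0.470796)  len=0.6181
  (v5,v8,v9) [+--] → (0.4479, 2.22892, 0.470796)–(0.4479, 2.18707, 0.52)  len=0.0646
  (v5,v9,v6) [+-+] → (0.4479, 2.18707, 0.52)–(0.4479, 1.76809, 0.0274368)  len=0.6467
  (v6,v9,v10) [+--] → (0.4479, 1.76809, 0.0274368)–(0.4479, 1.74475, 0)  len=0.0360
  (v6,v10,v7) [+-+] → (0.4479, 1.74475, 0)–(0.4479, 2.12965, -0.452501)  len=0.5941
  (v7,v10,v11) [+--] → (0.4479, 2.12965, -0.452501)–(0.4479, 2.18707, -0.52)  len=0.0886
  (v7,v11,v4) [+-+] → (0.4479, 2.18707, -0.52)–(0.4479, 2.55878, -0.0830859)  len=0.5736
  (v4,v11,v8) [+--] → (0.4479, 2.55878, -0.0830859)–(0.4479, 2.62945, 0)  len=0.1091
  (v12,v16,v13) [-+-] → (0.4479, -2.62945, 0)–(0.4479, -2.55878, 0.0830859)  len=0.1091
  (v13,v16,v17) [-++] → (0.4479, -2.55878, 0.0830859)–(0.4479, -2.18707, 0.52)  len=0.5736
  (v13,v17,v14) [-+-] → (0.4479, -2.18707, 0.52)–(0.4479, -2.12965, 0.452501)  len=0.0886
  (v14,v17,v18) [-++] → (0.4479, -2.12965, 0.452501)–(0.4479, -1.74475, 0)  len=0.5941
  (v14,v18,v15) [-+-] → (0.4479, -1.74475, 0)–(0.4479, -1.76809, -0.0274368)  len=0.0360
  (v15,v18,v19) [-++] → (0.4479, -1.76809, -0.0274368)–(0.4479, -2.18707, -0.52)  len=0.6467
  (v15,v19,v12) [-+-] → (0.4479, -2.18707, -0.52)–(0.4479, -2.22892, -0.470796)  len=0.0646
  (v12,v19,v16) [-++] → (0.4479, -2.22892, -0.470796)–(0.4479, -2.62945, 0)  len=0.6181

Chained into 2 loop(s):
  loop 1: 8 segments, perimeter = 2.7308
  loop 2: 8 segments, perimeter = 2.7308
Total perimeter = 5.462

loops=2 perimeter=5.462


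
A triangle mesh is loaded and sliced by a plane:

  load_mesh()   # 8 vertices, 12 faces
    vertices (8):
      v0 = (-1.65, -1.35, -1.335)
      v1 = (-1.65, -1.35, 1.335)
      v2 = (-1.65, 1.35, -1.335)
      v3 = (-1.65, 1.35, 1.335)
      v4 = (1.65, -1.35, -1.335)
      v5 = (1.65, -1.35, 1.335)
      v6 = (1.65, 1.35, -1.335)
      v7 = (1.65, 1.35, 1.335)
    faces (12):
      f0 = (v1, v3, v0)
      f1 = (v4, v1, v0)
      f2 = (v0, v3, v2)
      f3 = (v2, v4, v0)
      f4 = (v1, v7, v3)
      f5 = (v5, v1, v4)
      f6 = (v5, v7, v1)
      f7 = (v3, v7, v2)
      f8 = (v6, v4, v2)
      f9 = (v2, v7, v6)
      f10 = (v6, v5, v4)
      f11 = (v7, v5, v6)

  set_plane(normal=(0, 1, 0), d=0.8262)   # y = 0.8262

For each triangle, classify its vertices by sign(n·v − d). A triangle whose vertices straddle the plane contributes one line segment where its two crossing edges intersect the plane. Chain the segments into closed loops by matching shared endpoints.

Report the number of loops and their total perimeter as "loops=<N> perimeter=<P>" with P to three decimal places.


Straddling triangles (8 of 12):
  (v1,v3,v0) [-+-] → (-1.65, 0.8262, 1.335)–(-1.65, 0.8262, 0.81702)  len=0.5180
  (v0,v3,v2) [-++] → (-1.65, 0.8262, 0.81702)–(-1.65, 0.8262, -1.335)  len=2.1520
  (v2,v4,v0) [+--] → (-1.0098, 0.8262, -1.335)–(-1.65, 0.8262, -1.335)  len=0.6402
  (v1,v7,v3) [-++] → (1.0098, 0.8262, 1.335)–(-1.65, 0.8262, 1.335)  len=2.6598
  (v5,v7,v1) [-+-] → (1.65, 0.8262, 1.335)–(1.0098, 0.8262, 1.335)  len=0.6402
  (v6,v4,v2) [+-+] → (1.65, 0.8262, -1.335)–(-1.0098, 0.8262, -1.335)  len=2.6598
  (v6,v5,v4) [+--] → (1.65, 0.8262, -0.81702)–(1.65, 0.8262, -1.335)  len=0.5180
  (v7,v5,v6) [+-+] → (1.65, 0.8262, 1.335)–(1.65, 0.8262, -0.81702)  len=2.1520

Chained into 1 loop(s):
  loop 1: 8 segments, perimeter = 11.9400
Total perimeter = 11.940

loops=1 perimeter=11.940


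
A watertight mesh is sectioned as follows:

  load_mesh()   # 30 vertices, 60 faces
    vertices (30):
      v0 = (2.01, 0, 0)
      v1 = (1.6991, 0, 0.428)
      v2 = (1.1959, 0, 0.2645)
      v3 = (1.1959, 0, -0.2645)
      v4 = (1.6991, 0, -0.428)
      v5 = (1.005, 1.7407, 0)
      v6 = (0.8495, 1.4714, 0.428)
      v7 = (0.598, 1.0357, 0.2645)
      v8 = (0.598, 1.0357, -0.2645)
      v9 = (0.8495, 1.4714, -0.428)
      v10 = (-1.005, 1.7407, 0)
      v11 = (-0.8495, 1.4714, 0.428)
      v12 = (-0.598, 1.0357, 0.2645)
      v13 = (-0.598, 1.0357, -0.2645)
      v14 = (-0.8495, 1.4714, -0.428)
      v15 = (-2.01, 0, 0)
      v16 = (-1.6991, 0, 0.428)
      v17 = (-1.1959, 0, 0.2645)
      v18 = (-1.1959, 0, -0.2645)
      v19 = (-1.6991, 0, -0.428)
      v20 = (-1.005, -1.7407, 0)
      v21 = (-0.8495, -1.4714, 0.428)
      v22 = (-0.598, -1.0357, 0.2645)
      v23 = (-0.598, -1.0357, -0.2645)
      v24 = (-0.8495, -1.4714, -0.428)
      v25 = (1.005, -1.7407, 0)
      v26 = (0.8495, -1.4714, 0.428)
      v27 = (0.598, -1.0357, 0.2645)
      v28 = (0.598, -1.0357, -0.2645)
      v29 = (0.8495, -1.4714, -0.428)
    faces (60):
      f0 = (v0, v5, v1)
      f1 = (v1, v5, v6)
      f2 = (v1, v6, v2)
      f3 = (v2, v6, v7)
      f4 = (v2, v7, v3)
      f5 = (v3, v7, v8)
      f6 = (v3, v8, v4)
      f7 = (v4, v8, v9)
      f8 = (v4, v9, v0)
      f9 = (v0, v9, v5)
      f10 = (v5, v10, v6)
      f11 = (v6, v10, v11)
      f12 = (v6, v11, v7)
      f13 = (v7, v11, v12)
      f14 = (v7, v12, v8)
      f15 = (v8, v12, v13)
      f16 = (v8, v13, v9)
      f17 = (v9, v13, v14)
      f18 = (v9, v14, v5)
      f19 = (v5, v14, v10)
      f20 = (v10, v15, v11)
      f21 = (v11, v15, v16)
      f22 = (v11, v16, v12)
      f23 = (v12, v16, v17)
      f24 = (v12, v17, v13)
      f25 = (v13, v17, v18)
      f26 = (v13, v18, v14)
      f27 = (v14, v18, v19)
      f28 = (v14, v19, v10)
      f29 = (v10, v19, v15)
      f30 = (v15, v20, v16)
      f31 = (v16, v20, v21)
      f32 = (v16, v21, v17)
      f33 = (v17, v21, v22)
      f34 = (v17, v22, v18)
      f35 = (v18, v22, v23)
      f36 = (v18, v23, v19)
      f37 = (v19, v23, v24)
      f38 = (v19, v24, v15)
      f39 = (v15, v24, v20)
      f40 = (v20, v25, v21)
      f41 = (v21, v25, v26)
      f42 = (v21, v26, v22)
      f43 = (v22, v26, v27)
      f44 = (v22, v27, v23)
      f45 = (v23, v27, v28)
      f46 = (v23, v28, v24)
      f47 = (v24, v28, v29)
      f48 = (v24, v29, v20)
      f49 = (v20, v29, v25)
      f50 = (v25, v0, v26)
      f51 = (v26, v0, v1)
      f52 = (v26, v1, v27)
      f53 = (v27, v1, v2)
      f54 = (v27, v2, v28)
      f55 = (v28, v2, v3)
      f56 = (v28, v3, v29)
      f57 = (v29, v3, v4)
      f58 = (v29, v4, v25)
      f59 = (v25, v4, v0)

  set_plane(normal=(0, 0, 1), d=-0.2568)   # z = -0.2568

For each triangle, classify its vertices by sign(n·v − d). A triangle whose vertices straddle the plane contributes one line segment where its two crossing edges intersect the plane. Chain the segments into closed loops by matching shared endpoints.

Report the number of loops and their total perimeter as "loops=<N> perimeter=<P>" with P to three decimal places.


Straddling triangles (24 of 60):
  (v2,v7,v3) [++-] → (1.1872, 0.0150754, -0.2568)–(1.1959, 0, -0.2568)  len=0.0174
  (v3,v7,v8) [-+-] → (1.1872, 0.0150754, -0.2568)–(0.598, 1.0357, -0.2568)  len=1.1785
  (v4,v9,v0) [--+] → (1.3137, 0.88284, -0.2568)–(1.82346, 0, -0.2568)  len=1.0194
  (v0,v9,v5) [+-+] → (1.3137, 0.88284, -0.2568)–(0.9117, 1.57912, -0.2568)  len=0.8040
  (v7,v12,v8) [++-] → (0.580591, 1.0357, -0.2568)–(0.598, 1.0357, -0.2568)  len=0.0174
  (v8,v12,v13) [-+-] → (0.580591, 1.0357, -0.2568)–(-0.598, 1.0357, -0.2568)  len=1.1786
  (v9,v14,v5) [--+] → (-0.1077, 1.57912, -0.2568)–(0.9117, 1.57912, -0.2568)  len=1.0194
  (v5,v14,v10) [+-+] → (-0.1077, 1.57912, -0.2568)–(-0.9117, 1.57912, -0.2568)  len=0.8040
  (v12,v17,v13) [++-] → (-0.606703, 1.02062, -0.2568)–(-0.598, 1.0357, -0.2568)  len=0.0174
  (v13,v17,v18) [-+-] → (-0.606703, 1.02062, -0.2568)–(-1.1959, 0, -0.2568)  len=1.1785
  (v14,v19,v10) [--+] → (-1.42146, 0.69628, -0.2568)–(-0.9117, 1.57912, -0.2568)  len=1.0194
  (v10,v19,v15) [+-+] → (-1.42146, 0.69628, -0.2568)–(-1.82346, 0, -0.2568)  len=0.8040
  (v17,v22,v18) [++-] → (-1.1872, -0.0150754, -0.2568)–(-1.1959, 0, -0.2568)  len=0.0174
  (v18,v22,v23) [-+-] → (-1.1872, -0.0150754, -0.2568)–(-0.598, -1.0357, -0.2568)  len=1.1785
  (v19,v24,v15) [--+] → (-1.3137, -0.88284, -0.2568)–(-1.82346, 0, -0.2568)  len=1.0194
  (v15,v24,v20) [+-+] → (-1.3137, -0.88284, -0.2568)–(-0.9117, -1.57912, -0.2568)  len=0.8040
  (v22,v27,v23) [++-] → (-0.580591, -1.0357, -0.2568)–(-0.598, -1.0357, -0.2568)  len=0.0174
  (v23,v27,v28) [-+-] → (-0.580591, -1.0357, -0.2568)–(0.598, -1.0357, -0.2568)  len=1.1786
  (v24,v29,v20) [--+] → (0.1077, -1.57912, -0.2568)–(-0.9117, -1.57912, -0.2568)  len=1.0194
  (v20,v29,v25) [+-+] → (0.1077, -1.57912, -0.2568)–(0.9117, -1.57912, -0.2568)  len=0.8040
  (v27,v2,v28) [++-] → (0.606703, -1.02062, -0.2568)–(0.598, -1.0357, -0.2568)  len=0.0174
  (v28,v2,v3) [-+-] → (0.606703, -1.02062, -0.2568)–(1.1959, 0, -0.2568)  len=1.1785
  (v29,v4,v25) [--+] → (1.42146, -0.69628, -0.2568)–(0.9117, -1.57912, -0.2568)  len=1.0194
  (v25,v4,v0) [+-+] → (1.42146, -0.69628, -0.2568)–(1.82346, 0, -0.2568)  len=0.8040

Chained into 2 loop(s):
  loop 1: 12 segments, perimeter = 7.1756
  loop 2: 12 segments, perimeter = 10.9406
Total perimeter = 18.116

loops=2 perimeter=18.116


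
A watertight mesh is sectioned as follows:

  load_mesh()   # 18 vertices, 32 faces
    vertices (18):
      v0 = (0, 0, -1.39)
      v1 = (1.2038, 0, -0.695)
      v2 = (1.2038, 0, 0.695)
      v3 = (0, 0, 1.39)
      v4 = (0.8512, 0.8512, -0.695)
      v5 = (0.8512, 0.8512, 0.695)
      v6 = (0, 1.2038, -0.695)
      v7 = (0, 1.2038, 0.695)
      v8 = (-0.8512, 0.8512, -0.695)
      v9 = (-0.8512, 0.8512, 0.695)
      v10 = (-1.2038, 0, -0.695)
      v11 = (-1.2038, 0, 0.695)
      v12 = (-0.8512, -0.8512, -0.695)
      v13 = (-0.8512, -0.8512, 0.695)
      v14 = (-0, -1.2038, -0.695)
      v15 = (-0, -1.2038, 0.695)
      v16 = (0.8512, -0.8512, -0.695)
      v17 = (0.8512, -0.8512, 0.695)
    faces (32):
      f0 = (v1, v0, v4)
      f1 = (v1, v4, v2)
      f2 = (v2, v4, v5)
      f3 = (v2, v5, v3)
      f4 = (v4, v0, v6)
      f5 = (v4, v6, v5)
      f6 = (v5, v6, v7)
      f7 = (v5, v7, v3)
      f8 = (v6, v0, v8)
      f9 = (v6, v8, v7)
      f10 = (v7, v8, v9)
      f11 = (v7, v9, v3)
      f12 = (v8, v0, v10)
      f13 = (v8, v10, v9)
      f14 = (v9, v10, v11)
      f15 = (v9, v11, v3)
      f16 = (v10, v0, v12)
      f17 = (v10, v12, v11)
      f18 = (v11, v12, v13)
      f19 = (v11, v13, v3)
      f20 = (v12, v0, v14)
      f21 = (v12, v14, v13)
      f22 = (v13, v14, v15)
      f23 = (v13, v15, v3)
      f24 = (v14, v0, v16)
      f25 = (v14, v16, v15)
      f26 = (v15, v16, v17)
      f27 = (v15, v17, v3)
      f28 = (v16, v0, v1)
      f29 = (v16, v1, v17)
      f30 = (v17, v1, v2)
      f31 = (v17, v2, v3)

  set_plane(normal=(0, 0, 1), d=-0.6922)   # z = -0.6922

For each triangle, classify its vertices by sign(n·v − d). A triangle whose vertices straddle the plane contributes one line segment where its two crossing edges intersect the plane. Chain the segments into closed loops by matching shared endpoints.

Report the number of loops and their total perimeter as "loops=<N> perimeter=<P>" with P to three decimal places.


Straddling triangles (16 of 32):
  (v1,v4,v2) [--+] → (0.85191, 0.849485, -0.6922)–(1.2038, 0, -0.6922)  len=0.9195
  (v2,v4,v5) [+-+] → (0.85191, 0.849485, -0.6922)–(0.8512, 0.8512, -0.6922)  len=0.0019
  (v4,v6,v5) [--+] → (0.00171465, 1.20309, -0.6922)–(0.8512, 0.8512, -0.6922)  len=0.9195
  (v5,v6,v7) [+-+] → (0.00171465, 1.20309, -0.6922)–(0, 1.2038, -0.6922)  len=0.0019
  (v6,v8,v7) [--+] → (-0.849485, 0.85191, -0.6922)–(0, 1.2038, -0.6922)  len=0.9195
  (v7,v8,v9) [+-+] → (-0.849485, 0.85191, -0.6922)–(-0.8512, 0.8512, -0.6922)  len=0.0019
  (v8,v10,v9) [--+] → (-1.20309, 0.00171465, -0.6922)–(-0.8512, 0.8512, -0.6922)  len=0.9195
  (v9,v10,v11) [+-+] → (-1.20309, 0.00171465, -0.6922)–(-1.2038, 0, -0.6922)  len=0.0019
  (v10,v12,v11) [--+] → (-0.85191, -0.849485, -0.6922)–(-1.2038, 0, -0.6922)  len=0.9195
  (v11,v12,v13) [+-+] → (-0.85191, -0.849485, -0.6922)–(-0.8512, -0.8512, -0.6922)  len=0.0019
  (v12,v14,v13) [--+] → (-0.00171465, -1.20309, -0.6922)–(-0.8512, -0.8512, -0.6922)  len=0.9195
  (v13,v14,v15) [+-+] → (-0.00171465, -1.20309, -0.6922)–(0, -1.2038, -0.6922)  len=0.0019
  (v14,v16,v15) [--+] → (0.849485, -0.85191, -0.6922)–(0, -1.2038, -0.6922)  len=0.9195
  (v15,v16,v17) [+-+] → (0.849485, -0.85191, -0.6922)–(0.8512, -0.8512, -0.6922)  len=0.0019
  (v16,v1,v17) [--+] → (1.20309, -0.00171465, -0.6922)–(0.8512, -0.8512, -0.6922)  len=0.9195
  (v17,v1,v2) [+-+] → (1.20309, -0.00171465, -0.6922)–(1.2038, 0, -0.6922)  len=0.0019

Chained into 1 loop(s):
  loop 1: 16 segments, perimeter = 7.3707
Total perimeter = 7.371

loops=1 perimeter=7.371


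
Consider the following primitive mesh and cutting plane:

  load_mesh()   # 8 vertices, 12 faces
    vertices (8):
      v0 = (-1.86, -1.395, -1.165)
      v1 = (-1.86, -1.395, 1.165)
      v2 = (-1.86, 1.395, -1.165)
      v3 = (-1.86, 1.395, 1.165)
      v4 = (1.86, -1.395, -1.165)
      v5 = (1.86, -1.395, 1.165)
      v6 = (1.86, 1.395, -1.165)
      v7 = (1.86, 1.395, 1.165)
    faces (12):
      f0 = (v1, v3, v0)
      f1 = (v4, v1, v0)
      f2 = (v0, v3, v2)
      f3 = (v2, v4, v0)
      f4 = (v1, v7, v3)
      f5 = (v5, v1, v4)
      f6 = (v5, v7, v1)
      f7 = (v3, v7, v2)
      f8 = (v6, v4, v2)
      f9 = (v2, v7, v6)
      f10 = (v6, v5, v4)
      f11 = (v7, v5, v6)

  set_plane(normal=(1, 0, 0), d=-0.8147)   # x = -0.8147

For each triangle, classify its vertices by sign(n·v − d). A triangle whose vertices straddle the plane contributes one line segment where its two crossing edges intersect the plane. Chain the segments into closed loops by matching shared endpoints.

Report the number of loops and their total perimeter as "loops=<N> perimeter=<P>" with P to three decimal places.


loops=1 perimeter=10.240

Straddling triangles (8 of 12):
  (v4,v1,v0) [+--] → (-0.8147, -1.395, 0.510283)–(-0.8147, -1.395, -1.165)  len=1.6753
  (v2,v4,v0) [-+-] → (-0.8147, 0.611025, -1.165)–(-0.8147, -1.395, -1.165)  len=2.0060
  (v1,v7,v3) [-+-] → (-0.8147, -0.611025, 1.165)–(-0.8147, 1.395, 1.165)  len=2.0060
  (v5,v1,v4) [+-+] → (-0.8147, -1.395, 1.165)–(-0.8147, -1.395, 0.510283)  len=0.6547
  (v5,v7,v1) [++-] → (-0.8147, -0.611025, 1.165)–(-0.8147, -1.395, 1.165)  len=0.7840
  (v3,v7,v2) [-+-] → (-0.8147, 1.395, 1.165)–(-0.8147, 1.395, -0.510283)  len=1.6753
  (v6,v4,v2) [++-] → (-0.8147, 0.611025, -1.165)–(-0.8147, 1.395, -1.165)  len=0.7840
  (v2,v7,v6) [-++] → (-0.8147, 1.395, -0.510283)–(-0.8147, 1.395, -1.165)  len=0.6547

Chained into 1 loop(s):
  loop 1: 8 segments, perimeter = 10.2400
Total perimeter = 10.240


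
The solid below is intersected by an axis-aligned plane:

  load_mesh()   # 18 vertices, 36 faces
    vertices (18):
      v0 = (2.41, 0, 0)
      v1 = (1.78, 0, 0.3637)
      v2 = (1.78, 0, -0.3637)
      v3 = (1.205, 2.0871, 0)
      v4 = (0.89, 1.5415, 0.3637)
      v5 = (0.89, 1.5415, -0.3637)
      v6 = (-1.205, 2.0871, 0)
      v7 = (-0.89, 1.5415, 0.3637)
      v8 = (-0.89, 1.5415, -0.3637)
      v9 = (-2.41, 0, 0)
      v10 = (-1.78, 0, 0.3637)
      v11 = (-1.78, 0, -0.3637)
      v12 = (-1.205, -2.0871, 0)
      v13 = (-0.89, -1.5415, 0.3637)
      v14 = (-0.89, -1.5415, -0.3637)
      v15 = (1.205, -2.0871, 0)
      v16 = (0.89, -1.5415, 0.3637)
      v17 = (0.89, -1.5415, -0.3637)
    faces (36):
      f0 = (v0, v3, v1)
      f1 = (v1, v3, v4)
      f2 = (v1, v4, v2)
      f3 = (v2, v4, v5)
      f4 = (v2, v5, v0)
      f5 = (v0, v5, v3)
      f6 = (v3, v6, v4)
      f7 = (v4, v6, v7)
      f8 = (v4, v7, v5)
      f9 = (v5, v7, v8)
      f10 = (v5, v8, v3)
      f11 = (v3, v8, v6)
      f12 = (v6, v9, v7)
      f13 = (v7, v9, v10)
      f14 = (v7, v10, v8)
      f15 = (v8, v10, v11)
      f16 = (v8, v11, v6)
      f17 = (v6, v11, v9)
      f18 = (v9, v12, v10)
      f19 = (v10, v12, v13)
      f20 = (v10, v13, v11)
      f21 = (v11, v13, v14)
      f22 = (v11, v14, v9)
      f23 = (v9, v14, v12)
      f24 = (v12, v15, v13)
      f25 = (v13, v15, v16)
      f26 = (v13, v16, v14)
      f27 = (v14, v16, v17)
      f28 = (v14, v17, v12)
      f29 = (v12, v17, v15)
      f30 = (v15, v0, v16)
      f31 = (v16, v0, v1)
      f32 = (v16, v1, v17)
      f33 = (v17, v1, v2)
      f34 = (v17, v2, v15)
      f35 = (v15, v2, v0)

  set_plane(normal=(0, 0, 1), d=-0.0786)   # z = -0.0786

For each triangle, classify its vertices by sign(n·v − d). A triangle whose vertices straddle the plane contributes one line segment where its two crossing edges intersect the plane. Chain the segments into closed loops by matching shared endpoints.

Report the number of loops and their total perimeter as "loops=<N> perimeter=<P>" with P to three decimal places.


loops=2 perimeter=24.323

Straddling triangles (24 of 36):
  (v1,v4,v2) [++-] → (1.43117, 0.604182, -0.0786)–(1.78, 0, -0.0786)  len=0.6977
  (v2,v4,v5) [-+-] → (1.43117, 0.604182, -0.0786)–(0.89, 1.5415, -0.0786)  len=1.0823
  (v2,v5,v0) [--+] → (2.08151, 0.333137, -0.0786)–(2.27385, 0, -0.0786)  len=0.3847
  (v0,v5,v3) [+-+] → (2.08151, 0.333137, -0.0786)–(1.13692, 1.96919, -0.0786)  len=1.8892
  (v4,v7,v5) [++-] → (0.19234, 1.5415, -0.0786)–(0.89, 1.5415, -0.0786)  len=0.6977
  (v5,v7,v8) [-+-] → (0.19234, 1.5415, -0.0786)–(-0.89, 1.5415, -0.0786)  len=1.0823
  (v5,v8,v3) [--+] → (0.752245, 1.96919, -0.0786)–(1.13692, 1.96919, -0.0786)  len=0.3847
  (v3,v8,v6) [+-+] → (0.752245, 1.96919, -0.0786)–(-1.13692, 1.96919, -0.0786)  len=1.8892
  (v7,v10,v8) [++-] → (-1.23883, 0.937318, -0.0786)–(-0.89, 1.5415, -0.0786)  len=0.6977
  (v8,v10,v11) [-+-] → (-1.23883, 0.937318, -0.0786)–(-1.78, 0, -0.0786)  len=1.0823
  (v8,v11,v6) [--+] → (-1.32926, 1.63605, -0.0786)–(-1.13692, 1.96919, -0.0786)  len=0.3847
  (v6,v11,v9) [+-+] → (-1.32926, 1.63605, -0.0786)–(-2.27385, 0, -0.0786)  len=1.8892
  (v10,v13,v11) [++-] → (-1.43117, -0.604182, -0.0786)–(-1.78, 0, -0.0786)  len=0.6977
  (v11,v13,v14) [-+-] → (-1.43117, -0.604182, -0.0786)–(-0.89, -1.5415, -0.0786)  len=1.0823
  (v11,v14,v9) [--+] → (-2.08151, -0.333137, -0.0786)–(-2.27385, 0, -0.0786)  len=0.3847
  (v9,v14,v12) [+-+] → (-2.08151, -0.333137, -0.0786)–(-1.13692, -1.96919, -0.0786)  len=1.8892
  (v13,v16,v14) [++-] → (-0.19234, -1.5415, -0.0786)–(-0.89, -1.5415, -0.0786)  len=0.6977
  (v14,v16,v17) [-+-] → (-0.19234, -1.5415, -0.0786)–(0.89, -1.5415, -0.0786)  len=1.0823
  (v14,v17,v12) [--+] → (-0.752245, -1.96919, -0.0786)–(-1.13692, -1.96919, -0.0786)  len=0.3847
  (v12,v17,v15) [+-+] → (-0.752245, -1.96919, -0.0786)–(1.13692, -1.96919, -0.0786)  len=1.8892
  (v16,v1,v17) [++-] → (1.23883, -0.937318, -0.0786)–(0.89, -1.5415, -0.0786)  len=0.6977
  (v17,v1,v2) [-+-] → (1.23883, -0.937318, -0.0786)–(1.78, 0, -0.0786)  len=1.0823
  (v17,v2,v15) [--+] → (1.32926, -1.63605, -0.0786)–(1.13692, -1.96919, -0.0786)  len=0.3847
  (v15,v2,v0) [+-+] → (1.32926, -1.63605, -0.0786)–(2.27385, 0, -0.0786)  len=1.8892

Chained into 2 loop(s):
  loop 1: 12 segments, perimeter = 10.6799
  loop 2: 12 segments, perimeter = 13.6430
Total perimeter = 24.323


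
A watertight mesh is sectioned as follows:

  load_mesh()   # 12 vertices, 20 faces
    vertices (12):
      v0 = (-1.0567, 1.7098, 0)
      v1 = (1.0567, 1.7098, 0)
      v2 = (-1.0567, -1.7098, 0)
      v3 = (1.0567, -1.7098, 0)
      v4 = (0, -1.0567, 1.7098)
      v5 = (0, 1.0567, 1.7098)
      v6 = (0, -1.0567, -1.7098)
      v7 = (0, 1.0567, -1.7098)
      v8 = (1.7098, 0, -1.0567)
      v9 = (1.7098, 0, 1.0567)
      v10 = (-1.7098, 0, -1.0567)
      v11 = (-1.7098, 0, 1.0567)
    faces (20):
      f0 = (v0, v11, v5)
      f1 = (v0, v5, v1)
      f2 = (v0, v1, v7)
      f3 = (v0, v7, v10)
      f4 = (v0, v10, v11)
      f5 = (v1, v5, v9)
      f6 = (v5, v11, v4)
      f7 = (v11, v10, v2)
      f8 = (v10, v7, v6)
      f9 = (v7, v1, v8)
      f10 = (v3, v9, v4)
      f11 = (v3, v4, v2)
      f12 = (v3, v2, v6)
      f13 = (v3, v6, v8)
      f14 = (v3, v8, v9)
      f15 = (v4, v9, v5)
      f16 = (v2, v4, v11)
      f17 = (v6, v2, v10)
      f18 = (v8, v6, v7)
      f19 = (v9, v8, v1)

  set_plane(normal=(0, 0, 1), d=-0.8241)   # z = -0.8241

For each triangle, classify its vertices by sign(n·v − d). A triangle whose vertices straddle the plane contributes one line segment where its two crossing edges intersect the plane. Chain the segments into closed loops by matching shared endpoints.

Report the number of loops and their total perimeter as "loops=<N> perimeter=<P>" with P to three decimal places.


loops=1 perimeter=9.563

Straddling triangles (10 of 20):
  (v0,v1,v7) [++-] → (0.547385, 1.39501, -0.8241)–(-0.547385, 1.39501, -0.8241)  len=1.0948
  (v0,v7,v10) [+--] → (-0.547385, 1.39501, -0.8241)–(-1.56604, 0.37636, -0.8241)  len=1.4406
  (v0,v10,v11) [+-+] → (-1.56604, 0.37636, -0.8241)–(-1.7098, 0, -0.8241)  len=0.4029
  (v11,v10,v2) [+-+] → (-1.7098, 0, -0.8241)–(-1.56604, -0.37636, -0.8241)  len=0.4029
  (v7,v1,v8) [-+-] → (0.547385, 1.39501, -0.8241)–(1.56604, 0.37636, -0.8241)  len=1.4406
  (v3,v2,v6) [++-] → (-0.547385, -1.39501, -0.8241)–(0.547385, -1.39501, -0.8241)  len=1.0948
  (v3,v6,v8) [+--] → (0.547385, -1.39501, -0.8241)–(1.56604, -0.37636, -0.8241)  len=1.4406
  (v3,v8,v9) [+-+] → (1.56604, -0.37636, -0.8241)–(1.7098, 0, -0.8241)  len=0.4029
  (v6,v2,v10) [-+-] → (-0.547385, -1.39501, -0.8241)–(-1.56604, -0.37636, -0.8241)  len=1.4406
  (v9,v8,v1) [+-+] → (1.7098, 0, -0.8241)–(1.56604, 0.37636, -0.8241)  len=0.4029

Chained into 1 loop(s):
  loop 1: 10 segments, perimeter = 9.5635
Total perimeter = 9.563
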